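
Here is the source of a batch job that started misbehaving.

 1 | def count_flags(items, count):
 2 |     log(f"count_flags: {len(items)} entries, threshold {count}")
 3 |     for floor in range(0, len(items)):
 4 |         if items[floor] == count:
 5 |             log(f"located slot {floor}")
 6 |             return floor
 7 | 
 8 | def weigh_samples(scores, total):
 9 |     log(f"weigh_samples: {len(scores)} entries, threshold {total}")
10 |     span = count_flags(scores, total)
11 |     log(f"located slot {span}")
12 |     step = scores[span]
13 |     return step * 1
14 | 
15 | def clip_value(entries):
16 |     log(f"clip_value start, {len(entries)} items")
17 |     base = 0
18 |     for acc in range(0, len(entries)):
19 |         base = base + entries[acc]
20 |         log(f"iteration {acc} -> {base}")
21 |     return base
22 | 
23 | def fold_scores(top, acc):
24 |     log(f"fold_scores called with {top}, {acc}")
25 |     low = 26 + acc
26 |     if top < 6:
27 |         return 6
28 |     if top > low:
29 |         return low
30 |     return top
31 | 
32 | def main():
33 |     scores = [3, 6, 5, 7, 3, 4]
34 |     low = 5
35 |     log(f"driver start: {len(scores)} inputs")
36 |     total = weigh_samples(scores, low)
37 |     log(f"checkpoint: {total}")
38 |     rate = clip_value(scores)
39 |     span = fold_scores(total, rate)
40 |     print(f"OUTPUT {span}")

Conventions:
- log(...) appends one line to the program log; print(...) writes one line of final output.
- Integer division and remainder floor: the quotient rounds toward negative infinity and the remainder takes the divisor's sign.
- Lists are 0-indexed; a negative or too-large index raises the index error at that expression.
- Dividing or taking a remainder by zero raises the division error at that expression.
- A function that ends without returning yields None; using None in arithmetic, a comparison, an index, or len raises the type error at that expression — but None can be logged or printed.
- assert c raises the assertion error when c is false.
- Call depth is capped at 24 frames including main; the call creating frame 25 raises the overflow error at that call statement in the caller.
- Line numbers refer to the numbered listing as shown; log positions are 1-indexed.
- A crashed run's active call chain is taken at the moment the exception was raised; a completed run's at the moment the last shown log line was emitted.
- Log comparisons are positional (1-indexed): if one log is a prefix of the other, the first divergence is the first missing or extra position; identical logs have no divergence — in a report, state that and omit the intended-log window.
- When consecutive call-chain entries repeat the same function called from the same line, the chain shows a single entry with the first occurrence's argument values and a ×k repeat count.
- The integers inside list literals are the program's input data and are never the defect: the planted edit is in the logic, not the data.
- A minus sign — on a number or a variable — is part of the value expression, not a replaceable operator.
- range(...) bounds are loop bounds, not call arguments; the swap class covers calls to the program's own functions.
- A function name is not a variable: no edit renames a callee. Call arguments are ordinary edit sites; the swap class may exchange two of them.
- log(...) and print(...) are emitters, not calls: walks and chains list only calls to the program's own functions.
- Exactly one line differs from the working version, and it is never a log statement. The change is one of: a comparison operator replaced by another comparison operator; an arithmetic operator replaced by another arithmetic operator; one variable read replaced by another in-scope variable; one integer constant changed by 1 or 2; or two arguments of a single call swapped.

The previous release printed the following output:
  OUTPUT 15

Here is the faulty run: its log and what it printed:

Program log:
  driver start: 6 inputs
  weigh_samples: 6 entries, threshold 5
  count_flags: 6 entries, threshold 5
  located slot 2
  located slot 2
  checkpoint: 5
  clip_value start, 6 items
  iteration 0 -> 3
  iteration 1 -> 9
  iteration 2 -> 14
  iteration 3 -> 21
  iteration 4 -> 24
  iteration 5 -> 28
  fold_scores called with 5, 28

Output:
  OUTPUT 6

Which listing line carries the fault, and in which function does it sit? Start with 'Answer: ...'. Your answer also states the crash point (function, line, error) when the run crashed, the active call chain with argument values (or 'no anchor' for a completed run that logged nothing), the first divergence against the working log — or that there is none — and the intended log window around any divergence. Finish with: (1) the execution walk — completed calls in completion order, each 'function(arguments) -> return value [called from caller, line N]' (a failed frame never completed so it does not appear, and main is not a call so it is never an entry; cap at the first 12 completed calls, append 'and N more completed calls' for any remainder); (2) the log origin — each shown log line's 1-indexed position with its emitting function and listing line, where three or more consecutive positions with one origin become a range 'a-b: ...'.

Answer: the defect is in weigh_samples at line 13.
Key observation: Position 6 is the first bad log line: 'checkpoint: 5' should read 'checkpoint: 15'.
Call chain: main -> fold_scores(5, 28) (called at line 39).
First divergence: position 6 — shown 'checkpoint: 5', intended 'checkpoint: 15'.
Intended log window:
  4: located slot 2
  5: located slot 2
  6: checkpoint: 15
  7: clip_value start, 6 items
Execution walk:
  count_flags([3, 6, 5, 7, 3, 4], 5) -> 2  [called from weigh_samples, line 10]
  weigh_samples([3, 6, 5, 7, 3, 4], 5) -> 5  [called from main, line 36]
  clip_value([3, 6, 5, 7, 3, 4]) -> 28  [called from main, line 38]
  fold_scores(5, 28) -> 6  [called from main, line 39]
Log origin:
  1: from main, line 35
  2: from weigh_samples, line 9
  3: from count_flags, line 2
  4: from count_flags, line 5
  5: from weigh_samples, line 11
  6: from main, line 37
  7: from clip_value, line 16
  8-13: from clip_value, line 20
  14: from fold_scores, line 24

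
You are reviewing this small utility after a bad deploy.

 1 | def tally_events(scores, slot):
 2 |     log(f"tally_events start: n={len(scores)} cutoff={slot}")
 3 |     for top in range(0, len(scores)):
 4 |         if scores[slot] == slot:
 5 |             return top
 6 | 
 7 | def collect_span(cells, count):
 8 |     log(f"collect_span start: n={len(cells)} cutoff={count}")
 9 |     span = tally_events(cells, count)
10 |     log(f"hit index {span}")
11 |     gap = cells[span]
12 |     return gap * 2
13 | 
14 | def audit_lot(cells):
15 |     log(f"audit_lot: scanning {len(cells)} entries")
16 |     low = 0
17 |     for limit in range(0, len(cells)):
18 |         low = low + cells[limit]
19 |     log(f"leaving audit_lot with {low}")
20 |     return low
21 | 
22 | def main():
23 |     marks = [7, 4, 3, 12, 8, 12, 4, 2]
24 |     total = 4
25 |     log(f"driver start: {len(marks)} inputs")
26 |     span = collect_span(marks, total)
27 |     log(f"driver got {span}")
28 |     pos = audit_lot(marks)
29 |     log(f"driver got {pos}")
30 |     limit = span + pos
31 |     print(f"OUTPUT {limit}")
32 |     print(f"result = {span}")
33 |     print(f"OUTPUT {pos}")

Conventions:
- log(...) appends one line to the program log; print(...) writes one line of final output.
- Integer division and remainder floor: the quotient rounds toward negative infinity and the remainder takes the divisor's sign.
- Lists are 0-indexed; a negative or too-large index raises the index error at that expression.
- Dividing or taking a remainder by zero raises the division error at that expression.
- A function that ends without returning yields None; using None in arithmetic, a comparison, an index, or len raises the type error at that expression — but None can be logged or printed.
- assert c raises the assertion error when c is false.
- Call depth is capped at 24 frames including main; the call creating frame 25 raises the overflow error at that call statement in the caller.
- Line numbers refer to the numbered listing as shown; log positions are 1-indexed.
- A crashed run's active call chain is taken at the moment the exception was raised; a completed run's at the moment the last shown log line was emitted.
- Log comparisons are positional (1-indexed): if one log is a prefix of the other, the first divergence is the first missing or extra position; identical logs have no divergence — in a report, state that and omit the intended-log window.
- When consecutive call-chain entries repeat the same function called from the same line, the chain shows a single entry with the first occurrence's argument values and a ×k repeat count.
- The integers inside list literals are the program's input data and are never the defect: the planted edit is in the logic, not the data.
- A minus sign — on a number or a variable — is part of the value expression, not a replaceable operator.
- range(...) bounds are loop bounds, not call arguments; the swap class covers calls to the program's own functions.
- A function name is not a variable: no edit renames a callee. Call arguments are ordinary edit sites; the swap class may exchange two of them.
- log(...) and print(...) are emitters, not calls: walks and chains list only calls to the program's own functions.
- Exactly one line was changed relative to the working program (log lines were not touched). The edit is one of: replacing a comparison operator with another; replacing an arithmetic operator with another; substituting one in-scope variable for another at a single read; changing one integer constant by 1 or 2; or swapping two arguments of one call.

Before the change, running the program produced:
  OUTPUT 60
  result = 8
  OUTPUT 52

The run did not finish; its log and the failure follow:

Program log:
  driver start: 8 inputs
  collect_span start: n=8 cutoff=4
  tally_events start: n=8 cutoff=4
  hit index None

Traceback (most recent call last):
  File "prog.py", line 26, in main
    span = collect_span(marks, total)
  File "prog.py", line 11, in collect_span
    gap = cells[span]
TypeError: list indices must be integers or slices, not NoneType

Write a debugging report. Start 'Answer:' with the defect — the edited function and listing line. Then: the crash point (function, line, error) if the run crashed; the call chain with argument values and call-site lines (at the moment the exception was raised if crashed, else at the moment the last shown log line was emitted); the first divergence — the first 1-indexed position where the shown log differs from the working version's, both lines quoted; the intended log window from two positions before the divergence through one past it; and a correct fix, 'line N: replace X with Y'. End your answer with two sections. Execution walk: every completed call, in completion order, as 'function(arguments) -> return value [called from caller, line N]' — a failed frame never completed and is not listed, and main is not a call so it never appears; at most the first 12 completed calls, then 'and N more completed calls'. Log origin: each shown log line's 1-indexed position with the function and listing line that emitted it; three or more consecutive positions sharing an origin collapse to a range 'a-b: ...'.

Answer: the defect is in tally_events at line 4.
The tell: The log first diverges at position 4: the faulty run prints 'hit index None' where the working version prints 'hit index 1'.
Crash: collect_span, line 11, TypeError.
Call chain: main -> collect_span([7, 4, 3, 12, 8, 12, 4, 2], 4) (called at line 26).
First divergence: position 4 — shown 'hit index None', intended 'hit index 1'.
Intended log window:
  2: collect_span start: n=8 cutoff=4
  3: tally_events start: n=8 cutoff=4
  4: hit index 1
  5: driver got 8
Execution walk:
  tally_events([7, 4, 3, 12, 8, 12, 4, 2], 4) -> None  [called from collect_span, line 9]
Origin of each log line:
  1: from main, line 25
  2: from collect_span, line 8
  3: from tally_events, line 2
  4: from collect_span, line 10
A correct fix: line 4: replace `scores[slot]` with `scores[top]`.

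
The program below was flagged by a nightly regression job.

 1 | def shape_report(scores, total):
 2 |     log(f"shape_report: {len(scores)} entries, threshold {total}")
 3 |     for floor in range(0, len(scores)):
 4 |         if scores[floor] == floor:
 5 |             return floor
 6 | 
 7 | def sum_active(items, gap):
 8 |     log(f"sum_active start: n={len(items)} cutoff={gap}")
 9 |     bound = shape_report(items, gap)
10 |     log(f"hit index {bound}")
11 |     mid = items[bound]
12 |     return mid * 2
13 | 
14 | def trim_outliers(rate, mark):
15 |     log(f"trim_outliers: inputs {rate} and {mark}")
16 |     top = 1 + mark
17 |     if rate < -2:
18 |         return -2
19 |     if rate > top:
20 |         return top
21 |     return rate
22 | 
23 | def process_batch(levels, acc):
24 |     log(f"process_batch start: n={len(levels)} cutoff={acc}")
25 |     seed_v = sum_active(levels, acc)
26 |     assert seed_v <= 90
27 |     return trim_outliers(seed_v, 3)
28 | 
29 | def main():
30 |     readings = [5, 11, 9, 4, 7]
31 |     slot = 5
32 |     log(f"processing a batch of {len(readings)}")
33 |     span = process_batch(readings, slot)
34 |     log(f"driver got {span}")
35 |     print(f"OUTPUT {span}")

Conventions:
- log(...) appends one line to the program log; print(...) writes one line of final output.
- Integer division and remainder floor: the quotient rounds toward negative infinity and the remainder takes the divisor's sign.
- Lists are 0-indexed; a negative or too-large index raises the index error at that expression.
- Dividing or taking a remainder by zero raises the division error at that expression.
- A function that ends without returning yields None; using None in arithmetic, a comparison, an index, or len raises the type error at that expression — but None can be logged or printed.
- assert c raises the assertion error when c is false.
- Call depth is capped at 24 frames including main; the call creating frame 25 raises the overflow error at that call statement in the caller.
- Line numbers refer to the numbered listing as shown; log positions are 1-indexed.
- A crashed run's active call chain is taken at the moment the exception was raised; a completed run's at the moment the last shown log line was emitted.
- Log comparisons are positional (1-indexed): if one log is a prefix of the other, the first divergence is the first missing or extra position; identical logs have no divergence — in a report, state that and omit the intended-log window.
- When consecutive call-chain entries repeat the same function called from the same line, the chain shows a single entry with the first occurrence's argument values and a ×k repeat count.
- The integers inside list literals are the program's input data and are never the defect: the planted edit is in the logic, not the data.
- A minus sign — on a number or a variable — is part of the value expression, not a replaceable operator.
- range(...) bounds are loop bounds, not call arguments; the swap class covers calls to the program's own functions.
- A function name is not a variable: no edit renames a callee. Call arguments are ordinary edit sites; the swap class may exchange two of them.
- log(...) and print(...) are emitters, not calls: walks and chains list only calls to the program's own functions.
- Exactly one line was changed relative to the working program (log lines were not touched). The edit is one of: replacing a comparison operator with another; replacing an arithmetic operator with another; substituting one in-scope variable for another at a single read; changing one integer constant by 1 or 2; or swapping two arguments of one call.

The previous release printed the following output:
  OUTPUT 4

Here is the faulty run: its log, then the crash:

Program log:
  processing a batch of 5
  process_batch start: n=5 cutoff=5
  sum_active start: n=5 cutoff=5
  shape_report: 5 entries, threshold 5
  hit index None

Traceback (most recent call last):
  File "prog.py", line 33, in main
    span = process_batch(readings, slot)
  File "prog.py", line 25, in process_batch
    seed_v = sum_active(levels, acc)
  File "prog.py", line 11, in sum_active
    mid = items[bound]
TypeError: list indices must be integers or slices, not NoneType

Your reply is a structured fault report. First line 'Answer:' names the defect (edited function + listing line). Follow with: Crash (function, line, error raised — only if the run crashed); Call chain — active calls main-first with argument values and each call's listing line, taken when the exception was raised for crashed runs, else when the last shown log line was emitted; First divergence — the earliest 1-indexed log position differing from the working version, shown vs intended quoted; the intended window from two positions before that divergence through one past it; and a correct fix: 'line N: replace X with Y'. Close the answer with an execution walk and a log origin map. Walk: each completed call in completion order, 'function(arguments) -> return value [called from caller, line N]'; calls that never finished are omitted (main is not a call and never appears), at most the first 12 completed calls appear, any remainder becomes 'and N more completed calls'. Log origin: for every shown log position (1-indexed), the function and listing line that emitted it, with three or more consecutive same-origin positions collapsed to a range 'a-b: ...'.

Answer: the defect is in shape_report at line 4.
The tell: Position 5 is the first bad log line: 'hit index None' should read 'hit index 0'.
Crash: sum_active, line 11, TypeError.
Call chain: main -> process_batch([5, 11, 9, 4, 7], 5) (called at line 33) -> sum_active([5, 11, 9, 4, 7], 5) (called at line 25).
First divergence: position 5 — shown 'hit index None', intended 'hit index 0'.
Intended log window:
  3: sum_active start: n=5 cutoff=5
  4: shape_report: 5 entries, threshold 5
  5: hit index 0
  6: trim_outliers: inputs 10 and 3
Execution walk:
  shape_report([5, 11, 9, 4, 7], 5) -> None  [called from sum_active, line 9]
Log line origins:
  1: from main, line 32
  2: from process_batch, line 24
  3: from sum_active, line 8
  4: from shape_report, line 2
  5: from sum_active, line 10
A correct fix: line 4: replace `scores[floor] == floor` with `scores[floor] == total`.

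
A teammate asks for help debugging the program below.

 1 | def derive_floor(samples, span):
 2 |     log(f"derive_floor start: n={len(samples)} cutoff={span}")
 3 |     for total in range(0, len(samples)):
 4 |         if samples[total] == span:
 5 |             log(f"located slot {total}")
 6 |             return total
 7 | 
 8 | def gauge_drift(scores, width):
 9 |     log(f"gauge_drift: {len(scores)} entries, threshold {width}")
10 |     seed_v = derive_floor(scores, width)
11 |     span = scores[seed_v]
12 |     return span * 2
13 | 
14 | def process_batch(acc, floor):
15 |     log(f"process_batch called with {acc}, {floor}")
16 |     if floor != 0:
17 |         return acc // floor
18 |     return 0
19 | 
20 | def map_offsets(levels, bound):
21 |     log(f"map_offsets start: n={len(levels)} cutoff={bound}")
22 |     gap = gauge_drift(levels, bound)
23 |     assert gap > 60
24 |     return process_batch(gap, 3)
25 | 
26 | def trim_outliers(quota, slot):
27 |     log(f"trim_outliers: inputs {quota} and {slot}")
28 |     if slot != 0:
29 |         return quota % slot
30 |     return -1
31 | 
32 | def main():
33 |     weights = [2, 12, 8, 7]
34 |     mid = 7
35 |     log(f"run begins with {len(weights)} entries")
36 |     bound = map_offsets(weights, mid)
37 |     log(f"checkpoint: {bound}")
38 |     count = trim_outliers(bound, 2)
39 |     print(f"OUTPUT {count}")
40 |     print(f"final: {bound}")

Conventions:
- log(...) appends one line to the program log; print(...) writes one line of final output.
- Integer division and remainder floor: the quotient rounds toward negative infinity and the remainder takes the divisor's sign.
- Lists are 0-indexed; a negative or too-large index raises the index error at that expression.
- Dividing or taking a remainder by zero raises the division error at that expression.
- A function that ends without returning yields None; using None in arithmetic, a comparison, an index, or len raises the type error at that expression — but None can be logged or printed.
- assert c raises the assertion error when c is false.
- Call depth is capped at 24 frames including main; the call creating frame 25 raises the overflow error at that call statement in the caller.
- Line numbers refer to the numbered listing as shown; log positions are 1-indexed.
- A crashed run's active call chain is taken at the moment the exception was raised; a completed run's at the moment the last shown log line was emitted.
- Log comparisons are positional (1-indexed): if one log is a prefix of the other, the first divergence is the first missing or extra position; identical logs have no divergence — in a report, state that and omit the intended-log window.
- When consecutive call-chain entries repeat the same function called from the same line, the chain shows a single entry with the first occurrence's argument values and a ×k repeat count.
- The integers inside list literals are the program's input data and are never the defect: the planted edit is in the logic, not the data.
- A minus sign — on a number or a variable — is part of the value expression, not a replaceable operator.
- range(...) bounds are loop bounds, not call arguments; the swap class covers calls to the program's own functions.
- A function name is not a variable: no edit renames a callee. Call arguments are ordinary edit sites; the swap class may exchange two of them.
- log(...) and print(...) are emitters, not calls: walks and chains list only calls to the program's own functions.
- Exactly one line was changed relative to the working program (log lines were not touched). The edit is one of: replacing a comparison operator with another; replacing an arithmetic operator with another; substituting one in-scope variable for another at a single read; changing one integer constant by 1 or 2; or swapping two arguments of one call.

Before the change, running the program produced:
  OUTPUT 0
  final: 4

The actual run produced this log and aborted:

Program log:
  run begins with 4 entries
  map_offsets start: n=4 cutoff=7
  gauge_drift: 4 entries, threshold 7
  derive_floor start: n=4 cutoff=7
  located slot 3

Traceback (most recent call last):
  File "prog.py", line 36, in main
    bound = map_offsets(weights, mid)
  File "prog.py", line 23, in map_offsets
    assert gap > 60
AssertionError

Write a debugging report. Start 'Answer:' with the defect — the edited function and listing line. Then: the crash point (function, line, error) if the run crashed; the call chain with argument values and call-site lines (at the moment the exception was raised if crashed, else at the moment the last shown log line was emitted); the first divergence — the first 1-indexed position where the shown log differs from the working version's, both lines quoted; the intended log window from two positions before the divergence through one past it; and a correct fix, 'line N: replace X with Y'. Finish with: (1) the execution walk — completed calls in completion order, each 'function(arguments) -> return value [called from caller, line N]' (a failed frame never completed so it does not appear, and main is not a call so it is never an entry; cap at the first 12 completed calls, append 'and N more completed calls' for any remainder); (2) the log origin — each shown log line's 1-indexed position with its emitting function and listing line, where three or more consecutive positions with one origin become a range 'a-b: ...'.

Answer: the defect is in map_offsets at line 23.
The tell: The shown log is a 5-line prefix of the intended one, whose next entry is 'process_batch called with 14, 3'.
Crash: map_offsets, line 23, AssertionError.
Call chain: main -> map_offsets([2, 12, 8, 7], 7) (called at line 36).
First divergence: position 6 — after 5 matching lines the faulty run goes silent; intended next line 'process_batch called with 14, 3'.
Intended log window:
  4: derive_floor start: n=4 cutoff=7
  5: located slot 3
  6: process_batch called with 14, 3
  7: checkpoint: 4
Execution walk:
  derive_floor([2, 12, 8, 7], 7) -> 3  [called from gauge_drift, line 10]
  gauge_drift([2, 12, 8, 7], 7) -> 14  [called from map_offsets, line 22]
Log line origins:
  1 — main, line 35
  2 — map_offsets, line 21
  3 — gauge_drift, line 9
  4 — derive_floor, line 2
  5 — derive_floor, line 5
A correct fix: line 23: replace `>` with `<=`.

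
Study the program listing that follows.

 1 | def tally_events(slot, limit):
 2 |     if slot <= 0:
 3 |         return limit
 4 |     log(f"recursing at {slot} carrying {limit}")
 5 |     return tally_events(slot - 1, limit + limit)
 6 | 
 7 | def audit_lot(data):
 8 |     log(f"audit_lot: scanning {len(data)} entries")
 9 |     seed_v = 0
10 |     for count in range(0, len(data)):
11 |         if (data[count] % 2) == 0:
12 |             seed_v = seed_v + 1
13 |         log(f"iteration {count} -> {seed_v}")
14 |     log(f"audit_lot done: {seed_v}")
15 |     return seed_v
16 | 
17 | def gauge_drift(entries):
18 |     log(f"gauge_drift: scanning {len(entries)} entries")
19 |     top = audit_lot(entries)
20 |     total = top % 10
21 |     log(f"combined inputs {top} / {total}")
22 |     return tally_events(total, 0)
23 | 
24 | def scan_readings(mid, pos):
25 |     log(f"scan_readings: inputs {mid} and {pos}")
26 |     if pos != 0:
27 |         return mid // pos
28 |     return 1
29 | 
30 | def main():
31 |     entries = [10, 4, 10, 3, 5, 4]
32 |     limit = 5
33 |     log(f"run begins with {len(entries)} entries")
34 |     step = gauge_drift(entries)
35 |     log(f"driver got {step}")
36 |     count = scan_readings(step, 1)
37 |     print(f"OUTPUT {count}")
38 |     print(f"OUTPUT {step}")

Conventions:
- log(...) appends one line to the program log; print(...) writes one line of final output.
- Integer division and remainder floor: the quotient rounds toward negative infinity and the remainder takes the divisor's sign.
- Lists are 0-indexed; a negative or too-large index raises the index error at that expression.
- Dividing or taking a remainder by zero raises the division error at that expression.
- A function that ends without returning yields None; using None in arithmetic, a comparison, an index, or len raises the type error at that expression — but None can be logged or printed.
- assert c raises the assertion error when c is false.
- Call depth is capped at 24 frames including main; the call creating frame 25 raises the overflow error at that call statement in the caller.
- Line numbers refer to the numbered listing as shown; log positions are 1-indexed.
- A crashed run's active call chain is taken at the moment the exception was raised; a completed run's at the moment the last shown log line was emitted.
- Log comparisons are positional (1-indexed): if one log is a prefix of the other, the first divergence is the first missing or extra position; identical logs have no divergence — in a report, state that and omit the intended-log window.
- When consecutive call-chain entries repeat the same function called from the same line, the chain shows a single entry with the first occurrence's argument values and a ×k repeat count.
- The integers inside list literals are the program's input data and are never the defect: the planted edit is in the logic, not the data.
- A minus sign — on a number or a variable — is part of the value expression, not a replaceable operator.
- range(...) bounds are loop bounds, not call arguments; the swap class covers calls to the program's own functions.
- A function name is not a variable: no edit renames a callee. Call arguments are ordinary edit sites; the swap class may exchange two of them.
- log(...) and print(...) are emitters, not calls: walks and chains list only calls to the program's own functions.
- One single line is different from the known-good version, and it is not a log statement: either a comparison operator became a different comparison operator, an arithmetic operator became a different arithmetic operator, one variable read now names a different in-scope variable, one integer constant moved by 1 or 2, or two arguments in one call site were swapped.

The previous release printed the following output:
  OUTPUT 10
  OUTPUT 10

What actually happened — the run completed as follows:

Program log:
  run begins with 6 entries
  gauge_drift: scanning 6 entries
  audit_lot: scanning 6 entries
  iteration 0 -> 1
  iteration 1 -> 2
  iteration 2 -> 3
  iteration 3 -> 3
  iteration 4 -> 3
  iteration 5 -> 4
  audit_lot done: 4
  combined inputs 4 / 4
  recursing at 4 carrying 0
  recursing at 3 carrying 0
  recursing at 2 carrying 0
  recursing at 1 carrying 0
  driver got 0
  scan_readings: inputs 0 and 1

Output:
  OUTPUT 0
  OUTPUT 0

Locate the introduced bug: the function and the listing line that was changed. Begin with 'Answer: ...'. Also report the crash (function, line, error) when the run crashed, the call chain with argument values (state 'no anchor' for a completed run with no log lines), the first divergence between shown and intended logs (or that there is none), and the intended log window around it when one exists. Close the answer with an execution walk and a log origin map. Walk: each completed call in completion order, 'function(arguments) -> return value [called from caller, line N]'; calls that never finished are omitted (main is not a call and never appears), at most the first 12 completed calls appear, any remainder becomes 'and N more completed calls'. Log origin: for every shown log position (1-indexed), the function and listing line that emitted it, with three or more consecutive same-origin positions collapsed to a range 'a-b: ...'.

Answer: the defect is in tally_events at line 5.
The tell: Log line 13 is where behavior first shows: 'recursing at 3 carrying 0' appears instead of 'recursing at 3 carrying 4'.
Call chain: main -> scan_readings(0, 1) (called at line 36).
First divergence: at position 13 the run shows 'recursing at 3 carrying 0' where the working version logs 'recursing at 3 carrying 4'.
Intended log window:
  11: combined inputs 4 / 4
  12: recursing at 4 carrying 0
  13: recursing at 3 carrying 4
  14: recursing at 2 carrying 7
Execution walk:
  audit_lot([10, 4, 10, 3, 5, 4]) -> 4  [called from gauge_drift, line 19]
  tally_events(0, 0) -> 0  [called from tally_events, line 5]
  tally_events(1, 0) -> 0  [called from tally_events, line 5]
  tally_events(2, 0) -> 0  [called from tally_events, line 5]
  tally_events(3, 0) -> 0  [called from tally_events, line 5]
  tally_events(4, 0) -> 0  [called from gauge_drift, line 22]
  gauge_drift([10, 4, 10, 3, 5, 4]) -> 0  [called from main, line 34]
  scan_readings(0, 1) -> 0  [called from main, line 36]
Log origin:
  1: emitted by main (line 33)
  2: emitted by gauge_drift (line 18)
  3: emitted by audit_lot (line 8)
  4-9: emitted by audit_lot (line 13)
  10: emitted by audit_lot (line 14)
  11: emitted by gauge_drift (line 21)
  12-15: emitted by tally_events (line 4)
  16: emitted by main (line 35)
  17: emitted by scan_readings (line 25)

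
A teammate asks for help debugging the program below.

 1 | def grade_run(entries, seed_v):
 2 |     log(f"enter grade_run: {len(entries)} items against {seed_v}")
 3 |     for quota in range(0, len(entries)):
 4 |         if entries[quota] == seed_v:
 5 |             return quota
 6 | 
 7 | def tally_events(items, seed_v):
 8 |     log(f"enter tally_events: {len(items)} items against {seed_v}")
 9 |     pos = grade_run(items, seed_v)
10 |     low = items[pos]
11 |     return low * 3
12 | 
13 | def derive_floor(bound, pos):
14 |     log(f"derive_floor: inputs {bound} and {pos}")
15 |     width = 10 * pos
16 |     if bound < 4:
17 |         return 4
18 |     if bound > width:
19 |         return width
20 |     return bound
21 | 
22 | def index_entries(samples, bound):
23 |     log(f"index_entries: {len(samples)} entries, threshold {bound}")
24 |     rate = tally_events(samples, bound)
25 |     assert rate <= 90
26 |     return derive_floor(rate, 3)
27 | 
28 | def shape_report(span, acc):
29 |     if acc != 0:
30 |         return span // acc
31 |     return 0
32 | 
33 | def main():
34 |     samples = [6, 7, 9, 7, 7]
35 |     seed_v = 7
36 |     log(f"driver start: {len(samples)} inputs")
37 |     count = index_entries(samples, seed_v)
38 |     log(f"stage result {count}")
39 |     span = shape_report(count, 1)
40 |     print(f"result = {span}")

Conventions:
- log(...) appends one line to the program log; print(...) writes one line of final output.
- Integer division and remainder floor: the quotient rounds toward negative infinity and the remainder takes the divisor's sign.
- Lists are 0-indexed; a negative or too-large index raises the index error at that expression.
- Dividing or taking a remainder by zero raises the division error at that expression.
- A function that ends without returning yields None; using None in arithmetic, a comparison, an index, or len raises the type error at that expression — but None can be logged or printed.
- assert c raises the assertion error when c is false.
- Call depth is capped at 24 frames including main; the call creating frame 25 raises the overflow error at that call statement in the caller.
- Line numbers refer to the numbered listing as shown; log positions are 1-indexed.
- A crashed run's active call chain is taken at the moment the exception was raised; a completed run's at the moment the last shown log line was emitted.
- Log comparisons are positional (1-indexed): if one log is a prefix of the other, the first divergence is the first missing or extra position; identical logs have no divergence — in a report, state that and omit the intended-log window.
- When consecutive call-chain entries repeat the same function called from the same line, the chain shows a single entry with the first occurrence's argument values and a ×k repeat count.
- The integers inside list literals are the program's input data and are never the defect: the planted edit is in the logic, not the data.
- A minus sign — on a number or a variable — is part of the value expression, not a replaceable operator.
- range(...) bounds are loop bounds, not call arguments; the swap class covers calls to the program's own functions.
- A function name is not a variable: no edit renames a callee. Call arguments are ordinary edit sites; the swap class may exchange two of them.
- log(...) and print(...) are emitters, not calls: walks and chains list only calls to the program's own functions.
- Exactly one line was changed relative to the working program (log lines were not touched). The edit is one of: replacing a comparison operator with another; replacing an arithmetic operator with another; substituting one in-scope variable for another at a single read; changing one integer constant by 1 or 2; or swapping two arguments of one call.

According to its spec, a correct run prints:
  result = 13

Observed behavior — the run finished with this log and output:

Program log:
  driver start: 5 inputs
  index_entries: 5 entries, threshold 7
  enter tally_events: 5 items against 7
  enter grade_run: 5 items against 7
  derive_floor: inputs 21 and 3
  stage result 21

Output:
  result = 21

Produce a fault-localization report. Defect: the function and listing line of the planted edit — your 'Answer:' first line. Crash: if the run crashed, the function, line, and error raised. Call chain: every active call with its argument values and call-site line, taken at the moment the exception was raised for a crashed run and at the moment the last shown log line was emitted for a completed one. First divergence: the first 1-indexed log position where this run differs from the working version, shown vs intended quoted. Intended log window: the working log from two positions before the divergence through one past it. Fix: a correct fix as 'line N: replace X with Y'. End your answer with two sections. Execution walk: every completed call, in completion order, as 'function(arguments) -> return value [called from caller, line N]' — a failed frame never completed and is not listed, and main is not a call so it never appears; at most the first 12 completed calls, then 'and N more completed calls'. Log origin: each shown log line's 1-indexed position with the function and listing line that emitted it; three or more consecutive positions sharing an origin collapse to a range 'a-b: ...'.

Answer: the defect is in derive_floor at line 15.
Core observation: Everything matches until log position 6, which reads 'stage result 21' in place of 'stage result 13'.
Call chain: main.
First divergence: at position 6 the run shows 'stage result 21' where the working version logs 'stage result 13'.
Intended log window:
  4: enter grade_run: 5 items against 7
  5: derive_floor: inputs 21 and 3
  6: stage result 13
Execution walk:
  grade_run([6, 7, 9, 7, 7], 7) -> 1  [called from tally_events, line 9]
  tally_events([6, 7, 9, 7, 7], 7) -> 21  [called from index_entries, line 24]
  derive_floor(21, 3) -> 21  [called from index_entries, line 26]
  index_entries([6, 7, 9, 7, 7], 7) -> 21  [called from main, line 37]
  shape_report(21, 1) -> 21  [called from main, line 39]
Log origins:
  1 — main, line 36
  2 — index_entries, line 23
  3 — tally_events, line 8
  4 — grade_run, line 2
  5 — derive_floor, line 14
  6 — main, line 38
A correct fix: line 15: replace `*` with `+`.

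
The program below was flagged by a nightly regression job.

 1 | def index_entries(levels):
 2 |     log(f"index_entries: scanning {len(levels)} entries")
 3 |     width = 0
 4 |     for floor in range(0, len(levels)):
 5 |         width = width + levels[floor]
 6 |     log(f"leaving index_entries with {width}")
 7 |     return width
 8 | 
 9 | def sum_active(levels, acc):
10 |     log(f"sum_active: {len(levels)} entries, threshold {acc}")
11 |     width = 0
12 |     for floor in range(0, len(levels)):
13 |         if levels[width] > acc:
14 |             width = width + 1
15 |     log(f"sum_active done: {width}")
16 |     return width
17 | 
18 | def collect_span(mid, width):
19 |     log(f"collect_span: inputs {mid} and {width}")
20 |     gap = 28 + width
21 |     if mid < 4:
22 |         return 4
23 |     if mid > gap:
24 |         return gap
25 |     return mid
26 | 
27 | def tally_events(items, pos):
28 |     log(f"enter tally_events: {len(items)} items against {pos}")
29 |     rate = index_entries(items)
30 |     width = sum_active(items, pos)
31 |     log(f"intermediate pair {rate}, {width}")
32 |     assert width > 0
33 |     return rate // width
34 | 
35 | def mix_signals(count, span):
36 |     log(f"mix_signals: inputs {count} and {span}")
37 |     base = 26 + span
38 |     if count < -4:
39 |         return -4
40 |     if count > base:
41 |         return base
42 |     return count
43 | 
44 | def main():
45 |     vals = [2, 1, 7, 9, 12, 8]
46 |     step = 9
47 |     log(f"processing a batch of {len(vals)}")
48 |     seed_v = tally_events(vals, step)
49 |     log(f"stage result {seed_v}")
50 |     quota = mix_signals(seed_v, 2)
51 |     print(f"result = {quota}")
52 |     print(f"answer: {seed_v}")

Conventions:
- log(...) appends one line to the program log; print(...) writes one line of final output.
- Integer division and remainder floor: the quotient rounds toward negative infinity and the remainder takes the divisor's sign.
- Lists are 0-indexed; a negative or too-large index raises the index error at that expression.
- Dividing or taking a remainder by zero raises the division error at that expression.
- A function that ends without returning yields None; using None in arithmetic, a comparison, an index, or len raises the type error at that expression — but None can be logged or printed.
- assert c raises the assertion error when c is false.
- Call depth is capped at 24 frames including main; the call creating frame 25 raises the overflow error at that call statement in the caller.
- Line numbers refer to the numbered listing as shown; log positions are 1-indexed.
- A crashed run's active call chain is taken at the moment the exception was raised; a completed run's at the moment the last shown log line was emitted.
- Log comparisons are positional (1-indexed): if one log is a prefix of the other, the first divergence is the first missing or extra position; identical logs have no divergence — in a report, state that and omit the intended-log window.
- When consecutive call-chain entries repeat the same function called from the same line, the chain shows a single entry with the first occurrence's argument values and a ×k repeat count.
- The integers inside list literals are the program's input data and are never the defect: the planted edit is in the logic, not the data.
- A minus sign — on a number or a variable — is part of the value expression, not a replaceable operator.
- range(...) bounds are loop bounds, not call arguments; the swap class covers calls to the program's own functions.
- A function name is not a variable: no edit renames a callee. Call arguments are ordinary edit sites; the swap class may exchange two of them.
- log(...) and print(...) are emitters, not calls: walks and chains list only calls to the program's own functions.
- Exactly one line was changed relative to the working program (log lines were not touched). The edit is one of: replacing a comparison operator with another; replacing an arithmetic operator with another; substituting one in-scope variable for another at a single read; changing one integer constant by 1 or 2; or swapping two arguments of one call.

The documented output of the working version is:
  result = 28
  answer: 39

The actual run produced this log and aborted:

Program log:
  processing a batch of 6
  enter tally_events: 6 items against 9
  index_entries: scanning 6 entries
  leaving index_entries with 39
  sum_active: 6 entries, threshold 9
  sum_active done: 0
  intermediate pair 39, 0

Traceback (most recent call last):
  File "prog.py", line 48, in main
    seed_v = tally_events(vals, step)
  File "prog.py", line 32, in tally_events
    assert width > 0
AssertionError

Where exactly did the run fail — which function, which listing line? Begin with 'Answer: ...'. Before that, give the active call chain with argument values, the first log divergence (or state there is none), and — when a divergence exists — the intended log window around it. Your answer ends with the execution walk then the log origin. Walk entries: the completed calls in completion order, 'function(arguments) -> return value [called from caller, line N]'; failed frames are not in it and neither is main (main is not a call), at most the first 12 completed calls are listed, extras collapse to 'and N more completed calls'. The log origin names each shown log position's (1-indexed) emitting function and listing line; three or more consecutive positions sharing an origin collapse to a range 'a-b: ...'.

Answer: the error was raised in tally_events, line 32.
The tell: Position 6 is the first bad log line: 'sum_active done: 0' should read 'sum_active done: 1'.
Call chain: main -> tally_events([2, 1, 7, 9, 12, 8], 9) (called at line 48).
First divergence: position 6 — the shown line 'sum_active done: 0' should read 'sum_active done: 1'.
Intended log window:
  4: leaving index_entries with 39
  5: sum_active: 6 entries, threshold 9
  6: sum_active done: 1
  7: intermediate pair 39, 1
Execution walk:
  index_entries([2, 1, 7, 9, 12, 8]) -> 39  [called from tally_events, line 29]
  sum_active([2, 1, 7, 9, 12, 8], 9) -> 0  [called from tally_events, line 30]
Log origins:
  1: logged in main at line 47
  2: logged in tally_events at line 28
  3: logged in index_entries at line 2
  4: logged in index_entries at line 6
  5: logged in sum_active at line 10
  6: logged in sum_active at line 15
  7: logged in tally_events at line 31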